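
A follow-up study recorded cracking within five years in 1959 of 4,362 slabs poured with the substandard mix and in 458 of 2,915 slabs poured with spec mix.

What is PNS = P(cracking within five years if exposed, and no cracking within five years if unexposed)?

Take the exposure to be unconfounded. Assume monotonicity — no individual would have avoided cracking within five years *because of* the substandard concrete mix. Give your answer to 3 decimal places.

PNS ≈ 0.292

p₁ = P(outcome | exposed) = 1959/4362 = 0.44911
p₀ = P(outcome | unexposed) = 458/2915 = 0.15712
Under exogeneity and monotonicity, PNS = p₁ − p₀.
PNS = 0.44911 − 0.15712 = 0.29199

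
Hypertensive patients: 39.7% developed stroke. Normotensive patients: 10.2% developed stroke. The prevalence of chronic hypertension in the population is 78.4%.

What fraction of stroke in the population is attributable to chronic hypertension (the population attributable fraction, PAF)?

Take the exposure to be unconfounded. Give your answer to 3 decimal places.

PAF ≈ 0.694

p₁ = 0.397, p₀ = 0.102.
Overall risk P(Y=1) = π·p₁ + (1−π)·p₀ = 0.784×0.397 + 0.216×0.102 = 0.33328.
Under exogeneity, PAF = [P(Y=1) − p₀] / P(Y=1).
PAF = (0.33328 − 0.102) / 0.33328 ≈ 0.6940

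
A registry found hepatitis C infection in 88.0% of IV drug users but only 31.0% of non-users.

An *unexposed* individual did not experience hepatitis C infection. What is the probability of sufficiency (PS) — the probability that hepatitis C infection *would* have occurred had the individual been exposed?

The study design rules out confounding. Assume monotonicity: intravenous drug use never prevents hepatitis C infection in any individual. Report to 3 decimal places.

PS ≈ 0.826

p₁ = 0.88, p₀ = 0.31.
Under exogeneity and monotonicity, PS = (p₁ − p₀) / (1 − p₀).
PS = (0.88 − 0.31) / (1 − 0.31) = 0.57 / 0.69 ≈ 0.8261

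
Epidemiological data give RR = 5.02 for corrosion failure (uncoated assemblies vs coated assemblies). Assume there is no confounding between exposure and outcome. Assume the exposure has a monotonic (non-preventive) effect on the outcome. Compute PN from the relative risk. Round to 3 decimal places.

Under exogeneity and monotonicity, PN = (RR − 1) / RR = 1 − 1/RR.
PN = (5.02 − 1) / 5.02 = 4.02 / 5.02 ≈ 0.8008

PN ≈ 0.801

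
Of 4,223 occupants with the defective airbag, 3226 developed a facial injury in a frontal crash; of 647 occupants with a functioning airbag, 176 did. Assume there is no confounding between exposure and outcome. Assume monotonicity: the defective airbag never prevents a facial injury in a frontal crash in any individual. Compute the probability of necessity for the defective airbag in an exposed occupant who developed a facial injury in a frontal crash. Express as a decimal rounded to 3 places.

p₁ = P(outcome | exposed) = 3226/4223 = 0.76391
p₀ = P(outcome | unexposed) = 176/647 = 0.27202
Under exogeneity and monotonicity, PN = (p₁ − p₀) / p₁.
PN = (0.76391 − 0.27202) / 0.76391 = 0.49189 / 0.76391 ≈ 0.6439

PN ≈ 0.644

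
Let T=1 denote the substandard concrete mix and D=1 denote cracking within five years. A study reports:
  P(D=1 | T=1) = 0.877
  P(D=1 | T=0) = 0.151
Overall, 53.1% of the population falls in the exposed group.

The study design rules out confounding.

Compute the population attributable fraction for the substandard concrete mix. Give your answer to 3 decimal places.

Let p₁ = 0.877, p₀ = 0.151.
Overall risk P(Y=1) = π·p₁ + (1−π)·p₀ = 0.531×0.877 + 0.469×0.151 = 0.53651.
Under exogeneity, PAF = [P(Y=1) − p₀] / P(Y=1).
PAF = (0.53651 − 0.151) / 0.53651 ≈ 0.7185

PAF ≈ 0.719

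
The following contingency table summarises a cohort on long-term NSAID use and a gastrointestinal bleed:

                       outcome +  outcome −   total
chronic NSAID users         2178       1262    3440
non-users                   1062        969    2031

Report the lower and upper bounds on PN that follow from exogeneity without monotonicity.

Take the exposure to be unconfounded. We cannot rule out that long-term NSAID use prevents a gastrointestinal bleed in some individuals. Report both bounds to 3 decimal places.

0.174 ≤ PN ≤ 0.754

p₁ = P(outcome | exposed) = 2178/3440 = 0.63314
p₀ = P(outcome | unexposed) = 1062/2031 = 0.5229
Under exogeneity alone the bounds on PN are max{0,(p₁−p₀)/p₁} ≤ PN ≤ min{1,(1−p₀)/p₁}.
  lower = (p₁ − p₀)/p₁ = 0.11024 / 0.63314 ≈ 0.1741
  upper = min{1, (1 − p₀)/p₁} = 0.4771 / 0.63314 ≈ 0.7536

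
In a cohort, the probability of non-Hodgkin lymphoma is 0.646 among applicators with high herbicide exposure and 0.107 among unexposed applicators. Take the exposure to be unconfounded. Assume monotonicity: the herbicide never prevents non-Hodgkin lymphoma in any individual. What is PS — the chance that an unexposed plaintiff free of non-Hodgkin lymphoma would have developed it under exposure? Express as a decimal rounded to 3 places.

Let p₁ = 0.646, p₀ = 0.107.
Under exogeneity and monotonicity, PS = (p₁ − p₀) / (1 − p₀).
PS = (0.646 − 0.107) / (1 − 0.107) = 0.539 / 0.893 ≈ 0.6036

PS ≈ 0.604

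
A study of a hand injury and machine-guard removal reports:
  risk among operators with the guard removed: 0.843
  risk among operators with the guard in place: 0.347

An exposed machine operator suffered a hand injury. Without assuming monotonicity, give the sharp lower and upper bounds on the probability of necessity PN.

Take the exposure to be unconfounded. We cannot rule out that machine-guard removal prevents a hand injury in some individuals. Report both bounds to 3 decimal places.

0.588 ≤ PN ≤ 0.775

Let p₁ = 0.843, p₀ = 0.347.
Under exogeneity alone the bounds on PN are max{0,(p₁−p₀)/p₁} ≤ PN ≤ min{1,(1−p₀)/p₁}.
  lower = (p₁ − p₀)/p₁ = 0.496 / 0.843 ≈ 0.5884
  upper = min{1, (1 − p₀)/p₁} = 0.653 / 0.843 ≈ 0.7746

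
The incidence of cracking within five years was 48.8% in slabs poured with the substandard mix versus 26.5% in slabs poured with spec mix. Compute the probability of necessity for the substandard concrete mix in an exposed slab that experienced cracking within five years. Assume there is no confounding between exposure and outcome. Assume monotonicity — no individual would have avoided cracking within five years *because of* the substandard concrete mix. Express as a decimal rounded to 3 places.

PN ≈ 0.457

p₁ = 0.488, p₀ = 0.265.
Under exogeneity and monotonicity, PN = (p₁ − p₀) / p₁.
PN = (0.488 − 0.265) / 0.488 = 0.223 / 0.488 ≈ 0.4570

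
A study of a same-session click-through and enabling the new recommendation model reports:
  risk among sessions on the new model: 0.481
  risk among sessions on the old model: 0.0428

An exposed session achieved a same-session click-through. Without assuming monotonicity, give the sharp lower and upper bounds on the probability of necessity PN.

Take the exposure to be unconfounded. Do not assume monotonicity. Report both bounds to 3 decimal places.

Let p₁ = 0.481, p₀ = 0.0428.
Under exogeneity alone the bounds on PN are max{0,(p₁−p₀)/p₁} ≤ PN ≤ min{1,(1−p₀)/p₁}.
  lower = (p₁ − p₀)/p₁ = 0.4382 / 0.481 ≈ 0.9110
  upper = min{1, (1 − p₀)/p₁} = 0.9572 / 0.481 ≈ 1.9900 → capped at 1

0.911 ≤ PN ≤ 1.000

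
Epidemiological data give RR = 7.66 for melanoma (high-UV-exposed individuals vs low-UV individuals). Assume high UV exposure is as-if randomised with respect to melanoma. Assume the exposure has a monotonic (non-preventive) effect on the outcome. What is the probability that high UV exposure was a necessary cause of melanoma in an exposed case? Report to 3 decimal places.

PN ≈ 0.869

Under exogeneity and monotonicity, PN = (RR − 1) / RR = 1 − 1/RR.
PN = (7.66 − 1) / 7.66 = 6.66 / 7.66 ≈ 0.8695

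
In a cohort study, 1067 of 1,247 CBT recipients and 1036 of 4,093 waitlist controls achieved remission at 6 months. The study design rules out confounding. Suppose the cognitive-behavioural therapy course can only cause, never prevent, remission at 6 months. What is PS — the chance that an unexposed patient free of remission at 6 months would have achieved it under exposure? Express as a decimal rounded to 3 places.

PS ≈ 0.807

p₁ = P(outcome | exposed) = 1067/1247 = 0.85565
p₀ = P(outcome | unexposed) = 1036/4093 = 0.25312
Under exogeneity and monotonicity, PS = (p₁ − p₀) / (1 − p₀).
PS = (0.85565 − 0.25312) / (1 − 0.25312) = 0.60254 / 0.74688 ≈ 0.8067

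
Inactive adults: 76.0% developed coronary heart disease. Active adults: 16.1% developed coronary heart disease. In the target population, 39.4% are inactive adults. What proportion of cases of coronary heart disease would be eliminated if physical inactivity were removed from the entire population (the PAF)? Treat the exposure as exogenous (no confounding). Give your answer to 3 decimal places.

PAF ≈ 0.594

p₁ = 0.76, p₀ = 0.161.
Overall risk P(Y=1) = π·p₁ + (1−π)·p₀ = 0.394×0.76 + 0.606×0.161 = 0.39701.
Under exogeneity, PAF = [P(Y=1) − p₀] / P(Y=1).
PAF = (0.39701 − 0.161) / 0.39701 ≈ 0.5945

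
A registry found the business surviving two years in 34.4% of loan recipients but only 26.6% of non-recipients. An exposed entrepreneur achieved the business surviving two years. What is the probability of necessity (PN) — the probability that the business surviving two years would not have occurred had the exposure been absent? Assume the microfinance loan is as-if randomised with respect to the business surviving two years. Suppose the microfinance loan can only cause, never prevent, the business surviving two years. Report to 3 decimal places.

p₁ = 0.344, p₀ = 0.266.
Under exogeneity and monotonicity, PN = (p₁ − p₀) / p₁.
PN = (0.344 − 0.266) / 0.344 = 0.078 / 0.344 ≈ 0.2267

PN ≈ 0.227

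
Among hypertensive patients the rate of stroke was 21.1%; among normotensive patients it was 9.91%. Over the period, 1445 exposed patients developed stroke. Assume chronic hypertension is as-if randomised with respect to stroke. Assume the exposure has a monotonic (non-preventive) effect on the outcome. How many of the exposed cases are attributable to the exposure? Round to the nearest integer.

about 766 cases

p₁ = 0.211, p₀ = 0.0991.
PN = (p₁ − p₀)/p₁ = (0.211 − 0.0991) / 0.211 ≈ 0.53033.
Attributable cases ≈ PN × (exposed cases) = 0.53033 × 1445 ≈ 766.33.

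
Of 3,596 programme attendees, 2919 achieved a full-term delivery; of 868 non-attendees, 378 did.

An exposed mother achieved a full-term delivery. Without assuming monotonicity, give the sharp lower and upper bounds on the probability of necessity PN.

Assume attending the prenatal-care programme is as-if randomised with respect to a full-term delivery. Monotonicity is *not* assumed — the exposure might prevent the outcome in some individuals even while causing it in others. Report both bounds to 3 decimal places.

0.464 ≤ PN ≤ 0.695

p₁ = P(outcome | exposed) = 2919/3596 = 0.81174
p₀ = P(outcome | unexposed) = 378/868 = 0.43548
Under exogeneity alone the bounds on PN are max{0,(p₁−p₀)/p₁} ≤ PN ≤ min{1,(1−p₀)/p₁}.
  lower = (p₁ − p₀)/p₁ = 0.37625 / 0.81174 ≈ 0.4635
  upper = min{1, (1 − p₀)/p₁} = 0.56452 / 0.81174 ≈ 0.6954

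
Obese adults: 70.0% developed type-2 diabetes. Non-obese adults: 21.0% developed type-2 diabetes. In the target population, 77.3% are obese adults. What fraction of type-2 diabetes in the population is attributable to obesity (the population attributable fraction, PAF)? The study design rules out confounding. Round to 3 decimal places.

PAF ≈ 0.643

p₁ = 0.7, p₀ = 0.21.
Overall risk P(Y=1) = π·p₁ + (1−π)·p₀ = 0.773×0.7 + 0.227×0.21 = 0.58877.
Under exogeneity, PAF = [P(Y=1) − p₀] / P(Y=1).
PAF = (0.58877 − 0.21) / 0.58877 ≈ 0.6433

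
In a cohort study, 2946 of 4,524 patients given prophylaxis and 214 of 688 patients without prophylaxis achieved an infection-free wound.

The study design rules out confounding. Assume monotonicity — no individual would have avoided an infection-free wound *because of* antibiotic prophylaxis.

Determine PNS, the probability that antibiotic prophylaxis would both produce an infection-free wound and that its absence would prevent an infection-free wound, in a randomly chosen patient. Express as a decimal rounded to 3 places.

PNS ≈ 0.340

p₁ = P(outcome | exposed) = 2946/4524 = 0.65119
p₀ = P(outcome | unexposed) = 214/688 = 0.31105
Under exogeneity and monotonicity, PNS = p₁ − p₀.
PNS = 0.65119 − 0.31105 = 0.34015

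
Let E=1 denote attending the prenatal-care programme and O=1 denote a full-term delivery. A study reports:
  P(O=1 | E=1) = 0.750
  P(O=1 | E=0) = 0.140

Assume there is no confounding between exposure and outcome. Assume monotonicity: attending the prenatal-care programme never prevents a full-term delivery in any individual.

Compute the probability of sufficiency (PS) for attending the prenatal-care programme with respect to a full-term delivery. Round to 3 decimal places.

Let p₁ = 0.75, p₀ = 0.14.
Under exogeneity and monotonicity, PS = (p₁ − p₀) / (1 − p₀).
PS = (0.75 − 0.14) / (1 − 0.14) = 0.61 / 0.86 ≈ 0.7093

PS ≈ 0.709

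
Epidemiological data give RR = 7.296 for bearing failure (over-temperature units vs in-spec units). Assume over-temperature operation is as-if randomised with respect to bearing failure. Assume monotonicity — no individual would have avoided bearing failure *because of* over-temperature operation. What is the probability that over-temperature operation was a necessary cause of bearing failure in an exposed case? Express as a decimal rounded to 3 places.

PN ≈ 0.863

Under exogeneity and monotonicity, PN = (RR − 1) / RR = 1 − 1/RR.
PN = (7.296 − 1) / 7.296 = 6.296 / 7.296 ≈ 0.8629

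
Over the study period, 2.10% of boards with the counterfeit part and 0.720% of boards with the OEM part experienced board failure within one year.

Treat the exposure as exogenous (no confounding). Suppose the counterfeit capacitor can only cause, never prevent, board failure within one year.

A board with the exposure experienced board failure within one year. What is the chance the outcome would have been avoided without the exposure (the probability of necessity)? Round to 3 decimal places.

p₁ = 0.021, p₀ = 0.0072.
Under exogeneity and monotonicity, PN = (p₁ − p₀) / p₁.
PN = (0.021 − 0.0072) / 0.021 = 0.0138 / 0.021 ≈ 0.6571

PN ≈ 0.657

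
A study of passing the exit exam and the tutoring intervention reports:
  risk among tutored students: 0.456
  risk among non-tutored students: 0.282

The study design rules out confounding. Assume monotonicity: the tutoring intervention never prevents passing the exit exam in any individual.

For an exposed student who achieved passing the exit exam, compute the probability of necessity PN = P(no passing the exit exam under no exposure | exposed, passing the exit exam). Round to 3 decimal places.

PN ≈ 0.382

Let p₁ = 0.456, p₀ = 0.282.
Under exogeneity and monotonicity, PN = (p₁ − p₀) / p₁.
PN = (0.456 − 0.282) / 0.456 = 0.174 / 0.456 ≈ 0.3816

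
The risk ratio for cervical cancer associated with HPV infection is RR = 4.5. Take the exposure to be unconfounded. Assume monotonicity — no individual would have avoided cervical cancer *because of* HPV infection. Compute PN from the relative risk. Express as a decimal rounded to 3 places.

Under exogeneity and monotonicity, PN = (RR − 1) / RR = 1 − 1/RR.
PN = (4.5 − 1) / 4.5 = 3.5 / 4.5 ≈ 0.7778

PN ≈ 0.778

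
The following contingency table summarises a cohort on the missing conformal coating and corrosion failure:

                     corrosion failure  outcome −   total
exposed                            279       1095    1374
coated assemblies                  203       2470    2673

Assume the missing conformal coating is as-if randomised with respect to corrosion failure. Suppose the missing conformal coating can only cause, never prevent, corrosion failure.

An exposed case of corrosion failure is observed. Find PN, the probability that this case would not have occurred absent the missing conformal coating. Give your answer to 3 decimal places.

p₁ = P(outcome | exposed) = 279/1374 = 0.20306
p₀ = P(outcome | unexposed) = 203/2673 = 0.075945
Under exogeneity and monotonicity, PN = (p₁ − p₀) / p₁.
PN = (0.20306 − 0.075945) / 0.20306 = 0.12711 / 0.20306 ≈ 0.6260

PN ≈ 0.626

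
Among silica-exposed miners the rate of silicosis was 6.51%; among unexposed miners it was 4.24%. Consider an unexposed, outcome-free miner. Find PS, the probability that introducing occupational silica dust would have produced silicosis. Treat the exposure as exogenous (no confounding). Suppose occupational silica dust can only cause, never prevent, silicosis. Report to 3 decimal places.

PS ≈ 0.024

p₁ = 0.0651, p₀ = 0.0424.
Under exogeneity and monotonicity, PS = (p₁ − p₀) / (1 − p₀).
PS = (0.0651 − 0.0424) / (1 − 0.0424) = 0.0227 / 0.9576 ≈ 0.0237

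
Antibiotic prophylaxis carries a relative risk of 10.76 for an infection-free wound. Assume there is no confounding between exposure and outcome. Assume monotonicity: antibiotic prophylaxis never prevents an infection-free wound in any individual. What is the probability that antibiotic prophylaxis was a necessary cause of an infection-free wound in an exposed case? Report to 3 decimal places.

PN ≈ 0.907

Under exogeneity and monotonicity, PN = (RR − 1) / RR = 1 − 1/RR.
PN = (10.76 − 1) / 10.76 = 9.76 / 10.76 ≈ 0.9071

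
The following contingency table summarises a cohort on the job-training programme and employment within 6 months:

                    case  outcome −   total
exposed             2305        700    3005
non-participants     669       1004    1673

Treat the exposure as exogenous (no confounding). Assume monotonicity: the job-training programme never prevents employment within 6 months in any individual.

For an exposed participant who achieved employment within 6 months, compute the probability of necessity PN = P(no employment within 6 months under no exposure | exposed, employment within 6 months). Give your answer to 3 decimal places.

PN ≈ 0.479

p₁ = P(outcome | exposed) = 2305/3005 = 0.76705
p₀ = P(outcome | unexposed) = 669/1673 = 0.39988
Under exogeneity and monotonicity, PN = (p₁ − p₀)/p₁.
PN = (0.76705 − 0.39988) / 0.76705 ≈ 0.4787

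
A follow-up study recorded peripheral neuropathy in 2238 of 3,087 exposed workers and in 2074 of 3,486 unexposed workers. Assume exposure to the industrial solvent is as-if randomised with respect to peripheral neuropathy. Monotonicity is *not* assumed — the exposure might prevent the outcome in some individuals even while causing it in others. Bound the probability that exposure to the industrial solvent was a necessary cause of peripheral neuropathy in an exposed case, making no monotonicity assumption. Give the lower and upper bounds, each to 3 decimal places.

p₁ = P(outcome | exposed) = 2238/3087 = 0.72498
p₀ = P(outcome | unexposed) = 2074/3486 = 0.59495
Under exogeneity alone the bounds on PN are max{0,(p₁−p₀)/p₁} ≤ PN ≤ min{1,(1−p₀)/p₁}.
  lower = (p₁ − p₀)/p₁ = 0.13002 / 0.72498 ≈ 0.1794
  upper = min{1, (1 − p₀)/p₁} = 0.40505 / 0.72498 ≈ 0.5587

0.179 ≤ PN ≤ 0.559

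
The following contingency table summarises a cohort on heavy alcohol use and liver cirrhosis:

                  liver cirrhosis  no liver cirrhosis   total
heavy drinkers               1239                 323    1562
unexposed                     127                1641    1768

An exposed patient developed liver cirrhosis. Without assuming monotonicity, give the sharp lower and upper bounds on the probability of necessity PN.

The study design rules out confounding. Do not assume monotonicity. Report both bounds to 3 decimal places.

p₁ = P(outcome | exposed) = 1239/1562 = 0.79321
p₀ = P(outcome | unexposed) = 127/1768 = 0.071833
Under exogeneity alone the bounds on PN are max{0,(p₁−p₀)/p₁} ≤ PN ≤ min{1,(1−p₀)/p₁}.
  lower = (p₁ − p₀)/p₁ = 0.72138 / 0.79321 ≈ 0.9094
  upper = min{1, (1 − p₀)/p₁} = 0.92817 / 0.79321 ≈ 1.1701 → capped at 1

0.909 ≤ PN ≤ 1.000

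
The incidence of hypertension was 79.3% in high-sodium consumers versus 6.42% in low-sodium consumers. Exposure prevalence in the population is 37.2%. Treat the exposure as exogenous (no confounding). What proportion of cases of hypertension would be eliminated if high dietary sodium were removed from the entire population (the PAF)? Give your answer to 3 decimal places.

p₁ = 0.793, p₀ = 0.0642.
Overall risk P(Y=1) = π·p₁ + (1−π)·p₀ = 0.372×0.793 + 0.628×0.0642 = 0.33531.
Under exogeneity, PAF = [P(Y=1) − p₀] / P(Y=1).
PAF = (0.33531 − 0.0642) / 0.33531 ≈ 0.8085

PAF ≈ 0.809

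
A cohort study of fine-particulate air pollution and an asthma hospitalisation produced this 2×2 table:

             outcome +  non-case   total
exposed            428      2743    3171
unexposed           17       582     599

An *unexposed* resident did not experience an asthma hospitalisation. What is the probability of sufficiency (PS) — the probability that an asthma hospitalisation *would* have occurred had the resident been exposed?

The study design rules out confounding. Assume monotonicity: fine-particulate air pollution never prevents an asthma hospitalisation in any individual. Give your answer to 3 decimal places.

p₁ = P(outcome | exposed) = 428/3171 = 0.13497
p₀ = P(outcome | unexposed) = 17/599 = 0.028381
Under exogeneity and monotonicity, PS = (p₁ − p₀)/(1 − p₀).
PS = (0.13497 − 0.028381) / 0.97162 ≈ 0.1097

PS ≈ 0.110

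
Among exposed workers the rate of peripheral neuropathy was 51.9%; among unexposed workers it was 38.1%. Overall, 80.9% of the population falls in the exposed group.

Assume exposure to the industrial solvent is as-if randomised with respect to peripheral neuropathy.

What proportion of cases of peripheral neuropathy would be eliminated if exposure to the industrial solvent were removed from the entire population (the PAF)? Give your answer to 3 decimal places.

p₁ = 0.519, p₀ = 0.381.
Overall risk P(Y=1) = π·p₁ + (1−π)·p₀ = 0.809×0.519 + 0.191×0.381 = 0.49264.
Under exogeneity, PAF = [P(Y=1) − p₀] / P(Y=1).
PAF = (0.49264 − 0.381) / 0.49264 ≈ 0.2266

PAF ≈ 0.227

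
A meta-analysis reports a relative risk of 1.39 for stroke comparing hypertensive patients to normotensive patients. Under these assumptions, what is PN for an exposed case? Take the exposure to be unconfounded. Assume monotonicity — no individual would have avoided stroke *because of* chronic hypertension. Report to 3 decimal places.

PN ≈ 0.281

Under exogeneity and monotonicity, PN = (RR − 1) / RR = 1 − 1/RR.
PN = (1.39 − 1) / 1.39 = 0.39 / 1.39 ≈ 0.2806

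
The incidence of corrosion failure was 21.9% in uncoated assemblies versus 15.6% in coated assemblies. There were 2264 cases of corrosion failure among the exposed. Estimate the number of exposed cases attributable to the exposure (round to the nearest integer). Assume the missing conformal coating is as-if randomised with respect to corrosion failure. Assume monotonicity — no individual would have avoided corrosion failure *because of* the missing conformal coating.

p₁ = 0.219, p₀ = 0.156.
PN = (p₁ − p₀)/p₁ = (0.219 − 0.156) / 0.219 ≈ 0.28767.
Attributable cases ≈ PN × (exposed cases) = 0.28767 × 2264 ≈ 651.29.

about 651 cases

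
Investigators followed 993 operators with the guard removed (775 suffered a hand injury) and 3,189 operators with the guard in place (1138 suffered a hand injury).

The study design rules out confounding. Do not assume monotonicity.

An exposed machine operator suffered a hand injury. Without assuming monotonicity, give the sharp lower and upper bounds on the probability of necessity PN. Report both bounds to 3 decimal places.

p₁ = P(outcome | exposed) = 775/993 = 0.78046
p₀ = P(outcome | unexposed) = 1138/3189 = 0.35685
Under exogeneity alone the bounds on PN are max{0,(p₁−p₀)/p₁} ≤ PN ≤ min{1,(1−p₀)/p₁}.
  lower = (p₁ − p₀)/p₁ = 0.42361 / 0.78046 ≈ 0.5428
  upper = min{1, (1 − p₀)/p₁} = 0.64315 / 0.78046 ≈ 0.8241

0.543 ≤ PN ≤ 0.824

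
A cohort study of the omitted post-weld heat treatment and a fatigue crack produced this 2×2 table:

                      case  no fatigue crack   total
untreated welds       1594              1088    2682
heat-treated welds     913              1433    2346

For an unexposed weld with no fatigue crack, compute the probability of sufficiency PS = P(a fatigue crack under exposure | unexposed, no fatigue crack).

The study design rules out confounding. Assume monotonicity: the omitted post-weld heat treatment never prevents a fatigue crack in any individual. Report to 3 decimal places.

p₁ = P(outcome | exposed) = 1594/2682 = 0.59433
p₀ = P(outcome | unexposed) = 913/2346 = 0.38917
Under exogeneity and monotonicity, PS = (p₁ − p₀)/(1 − p₀).
PS = (0.59433 − 0.38917) / 0.61083 ≈ 0.3359

PS ≈ 0.336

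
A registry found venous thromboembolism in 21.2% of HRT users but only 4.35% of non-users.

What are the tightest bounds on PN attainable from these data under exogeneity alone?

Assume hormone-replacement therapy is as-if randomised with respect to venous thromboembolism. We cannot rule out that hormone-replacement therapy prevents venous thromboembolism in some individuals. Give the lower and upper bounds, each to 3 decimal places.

p₁ = 0.212, p₀ = 0.0435.
Under exogeneity alone the bounds on PN are max{0,(p₁−p₀)/p₁} ≤ PN ≤ min{1,(1−p₀)/p₁}.
  lower = (p₁ − p₀)/p₁ = 0.1685 / 0.212 ≈ 0.7948
  upper = min{1, (1 − p₀)/p₁} = 0.9565 / 0.212 ≈ 4.5118 → capped at 1

0.795 ≤ PN ≤ 1.000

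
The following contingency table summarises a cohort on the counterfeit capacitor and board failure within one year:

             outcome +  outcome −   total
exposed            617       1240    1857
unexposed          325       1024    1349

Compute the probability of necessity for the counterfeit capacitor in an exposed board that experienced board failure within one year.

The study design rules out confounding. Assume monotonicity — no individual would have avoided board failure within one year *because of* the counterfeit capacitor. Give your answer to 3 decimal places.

PN ≈ 0.275

p₁ = P(outcome | exposed) = 617/1857 = 0.33226
p₀ = P(outcome | unexposed) = 325/1349 = 0.24092
Under exogeneity and monotonicity, PN = (p₁ − p₀)/p₁.
PN = (0.33226 − 0.24092) / 0.33226 ≈ 0.2749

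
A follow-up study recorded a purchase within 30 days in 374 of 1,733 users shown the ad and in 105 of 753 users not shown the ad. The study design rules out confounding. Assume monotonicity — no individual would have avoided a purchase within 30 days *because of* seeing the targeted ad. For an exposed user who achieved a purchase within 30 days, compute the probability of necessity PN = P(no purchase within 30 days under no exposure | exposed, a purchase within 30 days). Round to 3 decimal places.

p₁ = P(outcome | exposed) = 374/1733 = 0.21581
p₀ = P(outcome | unexposed) = 105/753 = 0.13944
Under exogeneity and monotonicity, PN = (p₁ − p₀) / p₁.
PN = (0.21581 − 0.13944) / 0.21581 = 0.076369 / 0.21581 ≈ 0.3539

PN ≈ 0.354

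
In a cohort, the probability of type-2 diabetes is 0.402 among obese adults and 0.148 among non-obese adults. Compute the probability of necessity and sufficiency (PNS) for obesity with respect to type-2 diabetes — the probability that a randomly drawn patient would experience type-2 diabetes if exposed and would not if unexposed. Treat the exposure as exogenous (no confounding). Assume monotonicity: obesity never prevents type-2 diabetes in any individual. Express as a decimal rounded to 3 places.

Let p₁ = 0.402, p₀ = 0.148.
Under exogeneity and monotonicity, PNS = p₁ − p₀.
PNS = 0.402 − 0.148 = 0.254

PNS ≈ 0.254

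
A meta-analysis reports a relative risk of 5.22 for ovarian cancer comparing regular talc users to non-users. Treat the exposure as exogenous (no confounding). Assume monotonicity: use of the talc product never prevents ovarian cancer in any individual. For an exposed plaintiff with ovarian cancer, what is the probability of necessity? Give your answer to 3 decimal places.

PN ≈ 0.808

Under exogeneity and monotonicity, PN = (RR − 1) / RR = 1 − 1/RR.
PN = (5.22 − 1) / 5.22 = 4.22 / 5.22 ≈ 0.8084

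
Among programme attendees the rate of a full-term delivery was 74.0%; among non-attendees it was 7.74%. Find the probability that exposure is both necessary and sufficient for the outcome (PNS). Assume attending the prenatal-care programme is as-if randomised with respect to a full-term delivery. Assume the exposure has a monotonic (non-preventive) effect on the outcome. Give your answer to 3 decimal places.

p₁ = 0.74, p₀ = 0.0774.
Under exogeneity and monotonicity, PNS = p₁ − p₀.
PNS = 0.74 − 0.0774 = 0.6626

PNS ≈ 0.663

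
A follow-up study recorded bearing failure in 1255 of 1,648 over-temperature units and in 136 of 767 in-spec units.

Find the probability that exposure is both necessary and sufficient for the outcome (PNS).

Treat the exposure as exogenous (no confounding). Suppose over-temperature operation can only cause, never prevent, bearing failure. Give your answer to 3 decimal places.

p₁ = P(outcome | exposed) = 1255/1648 = 0.76153
p₀ = P(outcome | unexposed) = 136/767 = 0.17731
Under exogeneity and monotonicity, PNS = p₁ − p₀.
PNS = 0.76153 − 0.17731 = 0.58421

PNS ≈ 0.584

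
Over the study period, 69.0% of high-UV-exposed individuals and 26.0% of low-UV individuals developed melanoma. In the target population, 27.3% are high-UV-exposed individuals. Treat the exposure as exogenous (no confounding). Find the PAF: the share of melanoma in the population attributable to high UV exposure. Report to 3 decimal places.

p₁ = 0.69, p₀ = 0.26.
Overall risk P(Y=1) = π·p₁ + (1−π)·p₀ = 0.273×0.69 + 0.727×0.26 = 0.37739.
Under exogeneity, PAF = [P(Y=1) − p₀] / P(Y=1).
PAF = (0.37739 − 0.26) / 0.37739 ≈ 0.3111

PAF ≈ 0.311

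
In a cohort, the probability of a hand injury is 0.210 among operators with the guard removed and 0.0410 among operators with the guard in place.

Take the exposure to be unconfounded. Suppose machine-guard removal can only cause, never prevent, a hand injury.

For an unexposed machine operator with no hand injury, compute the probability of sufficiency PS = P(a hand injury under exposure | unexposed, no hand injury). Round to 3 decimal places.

Let p₁ = 0.21, p₀ = 0.041.
Under exogeneity and monotonicity, PS = (p₁ − p₀) / (1 − p₀).
PS = (0.21 − 0.041) / (1 − 0.041) = 0.169 / 0.959 ≈ 0.1762

PS ≈ 0.176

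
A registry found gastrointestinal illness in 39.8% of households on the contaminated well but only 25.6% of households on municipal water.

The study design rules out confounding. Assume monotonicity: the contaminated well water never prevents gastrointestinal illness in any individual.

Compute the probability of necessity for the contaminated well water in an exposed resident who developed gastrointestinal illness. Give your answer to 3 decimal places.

PN ≈ 0.357

p₁ = 0.398, p₀ = 0.256.
Under exogeneity and monotonicity, PN = (p₁ − p₀) / p₁.
PN = (0.398 − 0.256) / 0.398 = 0.142 / 0.398 ≈ 0.3568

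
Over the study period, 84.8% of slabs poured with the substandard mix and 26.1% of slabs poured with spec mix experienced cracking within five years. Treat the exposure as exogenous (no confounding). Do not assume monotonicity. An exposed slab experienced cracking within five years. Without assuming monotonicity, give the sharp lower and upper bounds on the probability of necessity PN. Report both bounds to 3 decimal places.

p₁ = 0.848, p₀ = 0.261.
Under exogeneity alone the bounds on PN are max{0,(p₁−p₀)/p₁} ≤ PN ≤ min{1,(1−p₀)/p₁}.
  lower = (p₁ − p₀)/p₁ = 0.587 / 0.848 ≈ 0.6922
  upper = min{1, (1 − p₀)/p₁} = 0.739 / 0.848 ≈ 0.8715

0.692 ≤ PN ≤ 0.871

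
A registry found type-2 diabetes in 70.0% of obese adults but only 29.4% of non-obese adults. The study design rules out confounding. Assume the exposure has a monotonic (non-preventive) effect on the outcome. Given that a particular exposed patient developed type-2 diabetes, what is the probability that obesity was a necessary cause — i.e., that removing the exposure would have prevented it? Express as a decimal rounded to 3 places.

p₁ = 0.7, p₀ = 0.294.
Under exogeneity and monotonicity, PN = (p₁ − p₀) / p₁.
PN = (0.7 − 0.294) / 0.7 = 0.406 / 0.7 ≈ 0.5800

PN ≈ 0.580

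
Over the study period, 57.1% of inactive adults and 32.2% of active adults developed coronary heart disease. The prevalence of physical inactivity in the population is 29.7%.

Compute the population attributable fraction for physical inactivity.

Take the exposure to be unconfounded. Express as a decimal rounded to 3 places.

p₁ = 0.571, p₀ = 0.322.
Overall risk P(Y=1) = π·p₁ + (1−π)·p₀ = 0.297×0.571 + 0.703×0.322 = 0.39595.
Under exogeneity, PAF = [P(Y=1) − p₀] / P(Y=1).
PAF = (0.39595 − 0.322) / 0.39595 ≈ 0.1868

PAF ≈ 0.187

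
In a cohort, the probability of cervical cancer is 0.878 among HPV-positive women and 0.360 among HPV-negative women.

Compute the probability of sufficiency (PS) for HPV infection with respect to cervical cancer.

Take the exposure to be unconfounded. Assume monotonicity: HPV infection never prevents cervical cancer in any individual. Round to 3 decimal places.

Let p₁ = 0.878, p₀ = 0.36.
Under exogeneity and monotonicity, PS = (p₁ − p₀) / (1 − p₀).
PS = (0.878 − 0.36) / (1 − 0.36) = 0.518 / 0.64 ≈ 0.8094

PS ≈ 0.809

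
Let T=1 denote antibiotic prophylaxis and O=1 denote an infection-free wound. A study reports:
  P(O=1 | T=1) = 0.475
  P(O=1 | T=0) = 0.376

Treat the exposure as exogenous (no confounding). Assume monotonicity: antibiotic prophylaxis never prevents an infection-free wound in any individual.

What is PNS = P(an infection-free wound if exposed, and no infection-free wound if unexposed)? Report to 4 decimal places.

Let p₁ = 0.475, p₀ = 0.376.
Under exogeneity and monotonicity, PNS = p₁ − p₀.
PNS = 0.475 − 0.376 = 0.099

PNS ≈ 0.0990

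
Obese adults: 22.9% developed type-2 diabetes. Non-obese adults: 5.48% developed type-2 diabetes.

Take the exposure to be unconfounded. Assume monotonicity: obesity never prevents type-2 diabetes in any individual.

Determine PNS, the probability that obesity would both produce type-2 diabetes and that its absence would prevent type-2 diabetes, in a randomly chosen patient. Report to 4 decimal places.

PNS ≈ 0.1742

p₁ = 0.229, p₀ = 0.0548.
Under exogeneity and monotonicity, PNS = p₁ − p₀.
PNS = 0.229 − 0.0548 = 0.1742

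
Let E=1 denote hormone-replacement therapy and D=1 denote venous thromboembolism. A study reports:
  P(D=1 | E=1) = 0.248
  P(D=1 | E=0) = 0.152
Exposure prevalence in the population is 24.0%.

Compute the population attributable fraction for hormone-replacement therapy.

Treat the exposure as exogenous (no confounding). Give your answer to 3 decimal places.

PAF ≈ 0.132

Let p₁ = 0.248, p₀ = 0.152.
Overall risk P(Y=1) = π·p₁ + (1−π)·p₀ = 0.24×0.248 + 0.76×0.152 = 0.17504.
Under exogeneity, PAF = [P(Y=1) − p₀] / P(Y=1).
PAF = (0.17504 − 0.152) / 0.17504 ≈ 0.1316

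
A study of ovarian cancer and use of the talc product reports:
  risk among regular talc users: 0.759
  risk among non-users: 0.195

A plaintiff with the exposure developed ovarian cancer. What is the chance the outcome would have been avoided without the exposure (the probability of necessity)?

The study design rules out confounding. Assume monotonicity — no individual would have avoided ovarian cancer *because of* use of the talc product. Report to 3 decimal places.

Let p₁ = 0.759, p₀ = 0.195.
Under exogeneity and monotonicity, PN = (p₁ − p₀) / p₁.
PN = (0.759 − 0.195) / 0.759 = 0.564 / 0.759 ≈ 0.7431

PN ≈ 0.743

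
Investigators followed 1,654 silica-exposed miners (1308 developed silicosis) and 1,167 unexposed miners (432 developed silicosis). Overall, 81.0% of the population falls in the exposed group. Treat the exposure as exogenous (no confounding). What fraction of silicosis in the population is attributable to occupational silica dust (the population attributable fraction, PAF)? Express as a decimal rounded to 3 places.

p₁ = P(outcome | exposed) = 1308/1654 = 0.79081
p₀ = P(outcome | unexposed) = 432/1167 = 0.37018
Overall risk P(Y=1) = π·p₁ + (1−π)·p₀ = 0.81×0.79081 + 0.19×0.37018 = 0.71089.
Under exogeneity, PAF = [P(Y=1) − p₀] / P(Y=1).
PAF = (0.71089 − 0.37018) / 0.71089 ≈ 0.4793

PAF ≈ 0.479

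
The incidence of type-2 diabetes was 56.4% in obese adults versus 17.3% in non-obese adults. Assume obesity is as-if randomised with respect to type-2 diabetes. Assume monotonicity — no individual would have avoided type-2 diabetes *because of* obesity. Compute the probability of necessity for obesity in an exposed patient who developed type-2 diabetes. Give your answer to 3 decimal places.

PN ≈ 0.693

p₁ = 0.564, p₀ = 0.173.
Under exogeneity and monotonicity, PN = (p₁ − p₀) / p₁.
PN = (0.564 − 0.173) / 0.564 = 0.391 / 0.564 ≈ 0.6933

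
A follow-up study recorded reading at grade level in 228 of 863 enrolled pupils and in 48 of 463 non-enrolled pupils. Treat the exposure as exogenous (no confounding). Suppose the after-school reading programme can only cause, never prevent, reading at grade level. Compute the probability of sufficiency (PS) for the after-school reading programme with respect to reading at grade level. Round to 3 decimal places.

p₁ = P(outcome | exposed) = 228/863 = 0.26419
p₀ = P(outcome | unexposed) = 48/463 = 0.10367
Under exogeneity and monotonicity, PS = (p₁ − p₀) / (1 − p₀).
PS = (0.26419 − 0.10367) / (1 − 0.10367) = 0.16052 / 0.89633 ≈ 0.1791

PS ≈ 0.179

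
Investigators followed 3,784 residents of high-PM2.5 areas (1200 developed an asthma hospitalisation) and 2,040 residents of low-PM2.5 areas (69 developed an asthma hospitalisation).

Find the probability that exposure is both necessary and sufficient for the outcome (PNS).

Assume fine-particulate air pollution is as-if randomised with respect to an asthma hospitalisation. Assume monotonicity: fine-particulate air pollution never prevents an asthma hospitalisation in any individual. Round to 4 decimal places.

p₁ = P(outcome | exposed) = 1200/3784 = 0.31712
p₀ = P(outcome | unexposed) = 69/2040 = 0.033824
Under exogeneity and monotonicity, PNS = p₁ − p₀.
PNS = 0.31712 − 0.033824 = 0.2833

PNS ≈ 0.2833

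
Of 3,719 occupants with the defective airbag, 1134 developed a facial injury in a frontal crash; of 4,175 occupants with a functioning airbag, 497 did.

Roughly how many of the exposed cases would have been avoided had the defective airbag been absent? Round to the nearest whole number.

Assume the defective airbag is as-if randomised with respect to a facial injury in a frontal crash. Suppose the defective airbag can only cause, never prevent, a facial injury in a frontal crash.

p₁ = P(outcome | exposed) = 1134/3719 = 0.30492
p₀ = P(outcome | unexposed) = 497/4175 = 0.11904
PN = (p₁ − p₀)/p₁ = (0.30492 − 0.11904) / 0.30492 ≈ 0.60960.
Attributable cases ≈ PN × (exposed cases) = 0.60960 × 1134 ≈ 691.28.

about 691 cases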